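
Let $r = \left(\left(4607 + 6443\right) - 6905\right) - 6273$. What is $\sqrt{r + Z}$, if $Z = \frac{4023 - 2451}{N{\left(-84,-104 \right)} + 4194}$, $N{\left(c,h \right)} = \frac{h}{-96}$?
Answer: $\frac{4 i \sqrt{336991413334}}{50341} \approx 46.126 i$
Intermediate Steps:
$N{\left(c,h \right)} = - \frac{h}{96}$ ($N{\left(c,h \right)} = h \left(- \frac{1}{96}\right) = - \frac{h}{96}$)
$r = -2128$ ($r = \left(11050 - 6905\right) - 6273 = 4145 - 6273 = -2128$)
$Z = \frac{18864}{50341}$ ($Z = \frac{4023 - 2451}{\left(- \frac{1}{96}\right) \left(-104\right) + 4194} = \frac{1572}{\frac{13}{12} + 4194} = \frac{1572}{\frac{50341}{12}} = 1572 \cdot \frac{12}{50341} = \frac{18864}{50341} \approx 0.37472$)
$\sqrt{r + Z} = \sqrt{-2128 + \frac{18864}{50341}} = \sqrt{- \frac{107106784}{50341}} = \frac{4 i \sqrt{336991413334}}{50341}$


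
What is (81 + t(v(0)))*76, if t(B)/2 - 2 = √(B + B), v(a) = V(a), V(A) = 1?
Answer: 6460 + 152*√2 ≈ 6675.0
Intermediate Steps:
v(a) = 1
t(B) = 4 + 2*√2*√B (t(B) = 4 + 2*√(B + B) = 4 + 2*√(2*B) = 4 + 2*(√2*√B) = 4 + 2*√2*√B)
(81 + t(v(0)))*76 = (81 + (4 + 2*√2*√1))*76 = (81 + (4 + 2*√2*1))*76 = (81 + (4 + 2*√2))*76 = (85 + 2*√2)*76 = 6460 + 152*√2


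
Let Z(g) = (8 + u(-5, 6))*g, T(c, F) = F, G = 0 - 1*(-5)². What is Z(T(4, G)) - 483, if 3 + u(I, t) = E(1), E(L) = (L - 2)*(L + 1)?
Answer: -558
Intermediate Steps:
E(L) = (1 + L)*(-2 + L) (E(L) = (-2 + L)*(1 + L) = (1 + L)*(-2 + L))
u(I, t) = -5 (u(I, t) = -3 + (-2 + 1² - 1*1) = -3 + (-2 + 1 - 1) = -3 - 2 = -5)
G = -25 (G = 0 - 1*25 = 0 - 25 = -25)
Z(g) = 3*g (Z(g) = (8 - 5)*g = 3*g)
Z(T(4, G)) - 483 = 3*(-25) - 483 = -75 - 483 = -558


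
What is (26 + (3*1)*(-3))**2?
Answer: 289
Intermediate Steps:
(26 + (3*1)*(-3))**2 = (26 + 3*(-3))**2 = (26 - 9)**2 = 17**2 = 289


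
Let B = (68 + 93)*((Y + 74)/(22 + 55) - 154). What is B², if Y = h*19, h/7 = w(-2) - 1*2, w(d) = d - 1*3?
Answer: 85524078025/121 ≈ 7.0681e+8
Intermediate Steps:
w(d) = -3 + d (w(d) = d - 3 = -3 + d)
h = -49 (h = 7*((-3 - 2) - 1*2) = 7*(-5 - 2) = 7*(-7) = -49)
Y = -931 (Y = -49*19 = -931)
B = -292445/11 (B = (68 + 93)*((-931 + 74)/(22 + 55) - 154) = 161*(-857/77 - 154) = 161*(-12715/77) = -292445/11 ≈ -26586.)
B² = (-292445/11)² = 85524078025/121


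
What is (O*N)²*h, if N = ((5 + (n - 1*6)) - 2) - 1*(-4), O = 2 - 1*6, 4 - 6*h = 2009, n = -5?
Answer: -256640/3 ≈ -85547.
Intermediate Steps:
h = -2005/6 (h = ⅔ - ⅙*2009 = ⅔ - 2009/6 = -2005/6 ≈ -334.17)
O = -4 (O = 2 - 6 = -4)
N = -4 (N = ((5 + (-5 - 1*6)) - 2) - 1*(-4) = ((5 + (-5 - 6)) - 2) + 4 = ((5 - 11) - 2) + 4 = (-6 - 2) + 4 = -8 + 4 = -4)
(O*N)²*h = (-4*(-4))²*(-2005/6) = 16²*(-2005/6) = 256*(-2005/6) = -256640/3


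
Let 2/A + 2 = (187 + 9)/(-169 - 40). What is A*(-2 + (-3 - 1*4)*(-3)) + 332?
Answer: 97953/307 ≈ 319.06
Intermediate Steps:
A = -209/307 (A = 2/(-2 + (187 + 9)/(-169 - 40)) = 2/(-2 + 196/(-209)) = 2/(-2 + 196*(-1/209)) = 2/(-2 - 196/209) = 2/(-614/209) = 2*(-209/614) = -209/307 ≈ -0.68078)
A*(-2 + (-3 - 1*4)*(-3)) + 332 = -209*(-2 + (-3 - 1*4)*(-3))/307 + 332 = -209*(-2 + (-3 - 4)*(-3))/307 + 332 = -209*(-2 - 7*(-3))/307 + 332 = -209*(-2 + 21)/307 + 332 = -209/307*19 + 332 = -3971/307 + 332 = 97953/307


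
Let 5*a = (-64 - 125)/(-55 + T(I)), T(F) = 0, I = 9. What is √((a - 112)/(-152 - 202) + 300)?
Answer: √113843469234/19470 ≈ 17.330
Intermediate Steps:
a = 189/275 (a = ((-64 - 125)/(-55 + 0))/5 = (-189/(-55))/5 = (-189*(-1/55))/5 = (⅕)*(189/55) = 189/275 ≈ 0.68727)
√((a - 112)/(-152 - 202) + 300) = √((189/275 - 112)/(-152 - 202) + 300) = √(-30611/275/(-354) + 300) = √(-30611/275*(-1/354) + 300) = √(30611/97350 + 300) = √(29235611/97350) = √113843469234/19470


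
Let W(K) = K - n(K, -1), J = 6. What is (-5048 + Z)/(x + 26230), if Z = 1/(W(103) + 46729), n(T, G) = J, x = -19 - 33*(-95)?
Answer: -78792549/458051932 ≈ -0.17202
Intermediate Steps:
x = 3116 (x = -19 + 3135 = 3116)
n(T, G) = 6
W(K) = -6 + K (W(K) = K - 1*6 = K - 6 = -6 + K)
Z = 1/46826 (Z = 1/((-6 + 103) + 46729) = 1/(97 + 46729) = 1/46826 ≈ 2.1356e-5)
(-5048 + Z)/(x + 26230) = (-5048 + 1/46826)/(3116 + 26230) = -236377647/46826/29346 = -236377647/46826*1/29346 = -78792549/458051932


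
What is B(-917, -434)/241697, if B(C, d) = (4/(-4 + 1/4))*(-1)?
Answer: 16/3625455 ≈ 4.4132e-6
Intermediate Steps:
B(C, d) = 16/15 (B(C, d) = (4/(-4 + ¼))*(-1) = (4/(-15/4))*(-1) = (4*(-4/15))*(-1) = -16/15*(-1) = 16/15)
B(-917, -434)/241697 = (16/15)/241697 = (16/15)*(1/241697) = 16/3625455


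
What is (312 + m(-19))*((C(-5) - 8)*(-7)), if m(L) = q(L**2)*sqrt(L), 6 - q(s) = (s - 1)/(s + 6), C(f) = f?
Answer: 28392 + 167622*I*sqrt(19)/367 ≈ 28392.0 + 1990.9*I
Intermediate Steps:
q(s) = 6 - (-1 + s)/(6 + s) (q(s) = 6 - (s - 1)/(s + 6) = 6 - (-1 + s)/(6 + s))
m(L) = sqrt(L)*(37 + 5*L**2)/(6 + L**2) (m(L) = ((37 + 5*L**2)/(6 + L**2))*sqrt(L) = sqrt(L)*(37 + 5*L**2)/(6 + L**2))
(312 + m(-19))*((C(-5) - 8)*(-7)) = (312 + sqrt(-19)*(37 + 5*(-19)**2)/(6 + (-19)**2))*((-5 - 8)*(-7)) = (312 + (I*sqrt(19))*(37 + 5*361)/(6 + 361))*(-13*(-7)) = (312 + (I*sqrt(19))*(37 + 1805)/367)*91 = (312 + (I*sqrt(19))*(1/367)*1842)*91 = (312 + 1842*I*sqrt(19)/367)*91 = 28392 + 167622*I*sqrt(19)/367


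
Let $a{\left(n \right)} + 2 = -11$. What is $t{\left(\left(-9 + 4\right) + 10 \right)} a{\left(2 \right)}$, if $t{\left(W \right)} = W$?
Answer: $-65$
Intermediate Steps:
$a{\left(n \right)} = -13$ ($a{\left(n \right)} = -2 - 11 = -13$)
$t{\left(\left(-9 + 4\right) + 10 \right)} a{\left(2 \right)} = \left(\left(-9 + 4\right) + 10\right) \left(-13\right) = \left(-5 + 10\right) \left(-13\right) = 5 \left(-13\right) = -65$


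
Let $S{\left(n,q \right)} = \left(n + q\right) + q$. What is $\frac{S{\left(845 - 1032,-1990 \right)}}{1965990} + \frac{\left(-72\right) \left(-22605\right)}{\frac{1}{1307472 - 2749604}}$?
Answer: $- \frac{1538161976035714989}{655330} \approx -2.3472 \cdot 10^{12}$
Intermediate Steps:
$S{\left(n,q \right)} = n + 2 q$
$\frac{S{\left(845 - 1032,-1990 \right)}}{1965990} + \frac{\left(-72\right) \left(-22605\right)}{\frac{1}{1307472 - 2749604}} = \frac{\left(845 - 1032\right) + 2 \left(-1990\right)}{1965990} + \frac{\left(-72\right) \left(-22605\right)}{\frac{1}{1307472 - 2749604}} = \left(-187 - 3980\right) \frac{1}{1965990} + \frac{1627560}{\frac{1}{-1442132}} = \left(-4167\right) \frac{1}{1965990} + \frac{1627560}{- \frac{1}{1442132}} = - \frac{1389}{655330} + 1627560 \left(-1442132\right) = - \frac{1389}{655330} - 2347156357920 = - \frac{1538161976035714989}{655330}$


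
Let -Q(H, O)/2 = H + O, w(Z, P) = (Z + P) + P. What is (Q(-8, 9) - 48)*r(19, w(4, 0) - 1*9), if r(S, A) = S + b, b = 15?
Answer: -1700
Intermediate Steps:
w(Z, P) = Z + 2*P (w(Z, P) = (P + Z) + P = Z + 2*P)
Q(H, O) = -2*H - 2*O (Q(H, O) = -2*(H + O) = -2*H - 2*O)
r(S, A) = 15 + S (r(S, A) = S + 15 = 15 + S)
(Q(-8, 9) - 48)*r(19, w(4, 0) - 1*9) = ((-2*(-8) - 2*9) - 48)*(15 + 19) = ((16 - 18) - 48)*34 = (-2 - 48)*34 = -50*34 = -1700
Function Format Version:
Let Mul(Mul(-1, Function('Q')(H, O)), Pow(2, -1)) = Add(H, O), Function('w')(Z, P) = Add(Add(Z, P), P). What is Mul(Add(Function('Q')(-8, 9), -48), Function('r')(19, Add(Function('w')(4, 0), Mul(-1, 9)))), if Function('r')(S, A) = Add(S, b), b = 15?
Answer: -1700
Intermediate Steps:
Function('w')(Z, P) = Add(Z, Mul(2, P)) (Function('w')(Z, P) = Add(Add(P, Z), P) = Add(Z, Mul(2, P)))
Function('Q')(H, O) = Add(Mul(-2, H), Mul(-2, O)) (Function('Q')(H, O) = Mul(-2, Add(H, O)) = Add(Mul(-2, H), Mul(-2, O)))
Function('r')(S, A) = Add(15, S) (Function('r')(S, A) = Add(S, 15) = Add(15, S))
Mul(Add(Function('Q')(-8, 9), -48), Function('r')(19, Add(Function('w')(4, 0), Mul(-1, 9)))) = Mul(Add(Add(Mul(-2, -8), Mul(-2, 9)), -48), Add(15, 19)) = Mul(Add(Add(16, -18), -48), 34) = Mul(Add(-2, -48), 34) = Mul(-50, 34) = -1700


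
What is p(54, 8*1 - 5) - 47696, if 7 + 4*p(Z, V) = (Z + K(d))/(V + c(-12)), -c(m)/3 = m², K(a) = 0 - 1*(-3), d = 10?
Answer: -6820783/143 ≈ -47698.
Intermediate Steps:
K(a) = 3 (K(a) = 0 + 3 = 3)
c(m) = -3*m²
p(Z, V) = -7/4 + (3 + Z)/(4*(-432 + V)) (p(Z, V) = -7/4 + ((Z + 3)/(V - 3*(-12)²))/4 = -7/4 + ((3 + Z)/(V - 3*144))/4 = -7/4 + ((3 + Z)/(V - 432))/4 = -7/4 + ((3 + Z)/(-432 + V))/4 = -7/4 + (3 + Z)/(4*(-432 + V)))
p(54, 8*1 - 5) - 47696 = (3027 + 54 - 7*(8*1 - 5))/(4*(-432 + (8*1 - 5))) - 47696 = (3027 + 54 - 7*(8 - 5))/(4*(-432 + (8 - 5))) - 47696 = (3027 + 54 - 7*3)/(4*(-432 + 3)) - 47696 = (¼)*(3027 + 54 - 21)/(-429) - 47696 = (¼)*(-1/429)*3060 - 47696 = -255/143 - 47696 = -6820783/143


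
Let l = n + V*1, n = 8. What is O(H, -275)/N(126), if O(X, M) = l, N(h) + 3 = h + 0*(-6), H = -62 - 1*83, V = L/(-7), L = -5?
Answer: 61/861 ≈ 0.070848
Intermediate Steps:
V = 5/7 (V = -5/(-7) = -5*(-1/7) = 5/7 ≈ 0.71429)
H = -145 (H = -62 - 83 = -145)
N(h) = -3 + h (N(h) = -3 + (h + 0*(-6)) = -3 + (h + 0) = -3 + h)
l = 61/7 (l = 8 + (5/7)*1 = 8 + 5/7 = 61/7 ≈ 8.7143)
O(X, M) = 61/7
O(H, -275)/N(126) = 61/(7*(-3 + 126)) = (61/7)/123 = (61/7)*(1/123) = 61/861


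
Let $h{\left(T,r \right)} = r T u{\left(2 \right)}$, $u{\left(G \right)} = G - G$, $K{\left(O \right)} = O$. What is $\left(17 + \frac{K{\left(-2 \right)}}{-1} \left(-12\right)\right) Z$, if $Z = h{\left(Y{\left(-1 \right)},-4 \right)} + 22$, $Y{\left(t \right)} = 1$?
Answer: $-154$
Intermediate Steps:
$u{\left(G \right)} = 0$
$h{\left(T,r \right)} = 0$ ($h{\left(T,r \right)} = r T 0 = T r 0 = 0$)
$Z = 22$ ($Z = 0 + 22 = 22$)
$\left(17 + \frac{K{\left(-2 \right)}}{-1} \left(-12\right)\right) Z = \left(17 + - \frac{2}{-1} \left(-12\right)\right) 22 = \left(17 + \left(-2\right) \left(-1\right) \left(-12\right)\right) 22 = \left(17 + 2 \left(-12\right)\right) 22 = \left(17 - 24\right) 22 = \left(-7\right) 22 = -154$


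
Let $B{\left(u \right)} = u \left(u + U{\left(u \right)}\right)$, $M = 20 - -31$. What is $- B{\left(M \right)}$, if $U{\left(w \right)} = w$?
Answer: $-5202$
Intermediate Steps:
$M = 51$ ($M = 20 + 31 = 51$)
$B{\left(u \right)} = 2 u^{2}$ ($B{\left(u \right)} = u \left(u + u\right) = u 2 u = 2 u^{2}$)
$- B{\left(M \right)} = - 2 \cdot 51^{2} = - 2 \cdot 2601 = \left(-1\right) 5202 = -5202$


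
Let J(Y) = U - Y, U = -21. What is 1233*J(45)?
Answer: -81378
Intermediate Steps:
J(Y) = -21 - Y
1233*J(45) = 1233*(-21 - 1*45) = 1233*(-21 - 45) = 1233*(-66) = -81378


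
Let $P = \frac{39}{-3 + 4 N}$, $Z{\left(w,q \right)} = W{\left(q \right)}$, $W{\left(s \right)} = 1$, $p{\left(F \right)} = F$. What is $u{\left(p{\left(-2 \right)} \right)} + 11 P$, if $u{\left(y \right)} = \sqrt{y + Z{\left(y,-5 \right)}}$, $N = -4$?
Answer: $- \frac{429}{19} + i \approx -22.579 + 1.0 i$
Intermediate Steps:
$Z{\left(w,q \right)} = 1$
$P = - \frac{39}{19}$ ($P = \frac{39}{-3 + 4 \left(-4\right)} = \frac{39}{-3 - 16} = \frac{39}{-19} = 39 \left(- \frac{1}{19}\right) = - \frac{39}{19} \approx -2.0526$)
$u{\left(y \right)} = \sqrt{1 + y}$ ($u{\left(y \right)} = \sqrt{y + 1} = \sqrt{1 + y}$)
$u{\left(p{\left(-2 \right)} \right)} + 11 P = \sqrt{1 - 2} + 11 \left(- \frac{39}{19}\right) = \sqrt{-1} - \frac{429}{19} = i - \frac{429}{19} = - \frac{429}{19} + i$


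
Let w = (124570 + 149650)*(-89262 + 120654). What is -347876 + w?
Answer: 8607966364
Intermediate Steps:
w = 8608314240 (w = 274220*31392 = 8608314240)
-347876 + w = -347876 + 8608314240 = 8607966364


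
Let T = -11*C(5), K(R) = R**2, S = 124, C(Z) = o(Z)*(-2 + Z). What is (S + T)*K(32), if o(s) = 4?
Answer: -8192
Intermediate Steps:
C(Z) = -8 + 4*Z (C(Z) = 4*(-2 + Z) = -8 + 4*Z)
T = -132 (T = -11*(-8 + 4*5) = -11*(-8 + 20) = -11*12 = -132)
(S + T)*K(32) = (124 - 132)*32**2 = -8*1024 = -8192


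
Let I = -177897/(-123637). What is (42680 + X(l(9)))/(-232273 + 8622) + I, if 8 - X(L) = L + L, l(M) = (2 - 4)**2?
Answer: 34510014787/27651538687 ≈ 1.2480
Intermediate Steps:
I = 177897/123637 (I = -177897*(-1/123637) = 177897/123637 ≈ 1.4389)
l(M) = 4 (l(M) = (-2)**2 = 4)
X(L) = 8 - 2*L (X(L) = 8 - (L + L) = 8 - 2*L)
(42680 + X(l(9)))/(-232273 + 8622) + I = (42680 + (8 - 2*4))/(-232273 + 8622) + 177897/123637 = (42680 + (8 - 8))/(-223651) + 177897/123637 = (42680 + 0)*(-1/223651) + 177897/123637 = 42680*(-1/223651) + 177897/123637 = -42680/223651 + 177897/123637 = 34510014787/27651538687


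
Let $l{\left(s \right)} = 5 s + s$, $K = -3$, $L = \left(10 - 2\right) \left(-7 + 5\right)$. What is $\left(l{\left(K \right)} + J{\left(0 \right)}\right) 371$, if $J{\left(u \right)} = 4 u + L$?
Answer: $-12614$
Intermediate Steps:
$L = -16$ ($L = 8 \left(-2\right) = -16$)
$l{\left(s \right)} = 6 s$
$J{\left(u \right)} = -16 + 4 u$ ($J{\left(u \right)} = 4 u - 16 = -16 + 4 u$)
$\left(l{\left(K \right)} + J{\left(0 \right)}\right) 371 = \left(6 \left(-3\right) + \left(-16 + 4 \cdot 0\right)\right) 371 = \left(-18 + \left(-16 + 0\right)\right) 371 = \left(-18 - 16\right) 371 = \left(-34\right) 371 = -12614$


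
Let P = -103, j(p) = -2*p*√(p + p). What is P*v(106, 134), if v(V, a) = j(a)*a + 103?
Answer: -10609 + 7397872*√67 ≈ 6.0544e+7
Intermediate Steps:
j(p) = -2*√2*p^(3/2) (j(p) = -2*p*√(2*p) = -2*p*√2*√p = -2*√2*p^(3/2))
v(V, a) = 103 - 2*√2*a^(5/2) (v(V, a) = (-2*√2*a^(3/2))*a + 103 = -2*√2*a^(5/2) + 103 = 103 - 2*√2*a^(5/2))
P*v(106, 134) = -103*(103 - 2*√2*134^(5/2)) = -103*(103 - 2*√2*17956*√134) = -103*(103 - 71824*√67) = -10609 + 7397872*√67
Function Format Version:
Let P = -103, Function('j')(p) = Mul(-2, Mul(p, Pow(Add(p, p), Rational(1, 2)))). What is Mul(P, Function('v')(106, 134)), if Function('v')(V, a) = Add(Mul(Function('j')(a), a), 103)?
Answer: Add(-10609, Mul(7397872, Pow(67, Rational(1, 2)))) ≈ 6.0544e+7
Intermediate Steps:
Function('j')(p) = Mul(-2, Pow(2, Rational(1, 2)), Pow(p, Rational(3, 2))) (Function('j')(p) = Mul(-2, Mul(p, Pow(Mul(2, p), Rational(1, 2)))) = Mul(-2, Mul(p, Mul(Pow(2, Rational(1, 2)), Pow(p, Rational(1, 2))))) = Mul(-2, Mul(Pow(2, Rational(1, 2)), Pow(p, Rational(3, 2)))) = Mul(-2, Pow(2, Rational(1, 2)), Pow(p, Rational(3, 2))))
Function('v')(V, a) = Add(103, Mul(-2, Pow(2, Rational(1, 2)), Pow(a, Rational(5, 2)))) (Function('v')(V, a) = Add(Mul(Mul(-2, Pow(2, Rational(1, 2)), Pow(a, Rational(3, 2))), a), 103) = Add(Mul(-2, Pow(2, Rational(1, 2)), Pow(a, Rational(5, 2))), 103) = Add(103, Mul(-2, Pow(2, Rational(1, 2)), Pow(a, Rational(5, 2)))))
Mul(P, Function('v')(106, 134)) = Mul(-103, Add(103, Mul(-2, Pow(2, Rational(1, 2)), Pow(134, Rational(5, 2))))) = Mul(-103, Add(103, Mul(-2, Pow(2, Rational(1, 2)), Mul(17956, Pow(134, Rational(1, 2)))))) = Mul(-103, Add(103, Mul(-71824, Pow(67, Rational(1, 2))))) = Add(-10609, Mul(7397872, Pow(67, Rational(1, 2))))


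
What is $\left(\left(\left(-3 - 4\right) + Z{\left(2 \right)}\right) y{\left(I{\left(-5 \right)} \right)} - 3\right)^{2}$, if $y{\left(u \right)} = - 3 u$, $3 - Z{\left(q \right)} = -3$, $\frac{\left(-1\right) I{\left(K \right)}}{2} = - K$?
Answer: $1089$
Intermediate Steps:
$I{\left(K \right)} = 2 K$ ($I{\left(K \right)} = - 2 \left(- K\right) = 2 K$)
$Z{\left(q \right)} = 6$ ($Z{\left(q \right)} = 3 - -3 = 3 + 3 = 6$)
$\left(\left(\left(-3 - 4\right) + Z{\left(2 \right)}\right) y{\left(I{\left(-5 \right)} \right)} - 3\right)^{2} = \left(\left(\left(-3 - 4\right) + 6\right) \left(- 3 \cdot 2 \left(-5\right)\right) - 3\right)^{2} = \left(\left(-7 + 6\right) \left(\left(-3\right) \left(-10\right)\right) - 3\right)^{2} = \left(\left(-1\right) 30 - 3\right)^{2} = \left(-30 - 3\right)^{2} = \left(-33\right)^{2} = 1089$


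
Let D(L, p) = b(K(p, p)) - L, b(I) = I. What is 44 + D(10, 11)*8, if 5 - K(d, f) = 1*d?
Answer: -84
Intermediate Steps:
K(d, f) = 5 - d
D(L, p) = 5 - L - p (D(L, p) = (5 - p) - L = 5 - L - p)
44 + D(10, 11)*8 = 44 + (5 - 1*10 - 1*11)*8 = 44 + (5 - 10 - 11)*8 = 44 - 16*8 = 44 - 128 = -84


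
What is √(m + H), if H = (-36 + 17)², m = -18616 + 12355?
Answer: 10*I*√59 ≈ 76.811*I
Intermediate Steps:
m = -6261
H = 361 (H = (-19)² = 361)
√(m + H) = √(-6261 + 361) = √(-5900) = 10*I*√59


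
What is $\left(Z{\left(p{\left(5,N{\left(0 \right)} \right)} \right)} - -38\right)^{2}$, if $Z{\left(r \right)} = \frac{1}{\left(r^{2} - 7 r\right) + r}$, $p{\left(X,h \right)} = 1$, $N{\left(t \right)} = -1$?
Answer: $\frac{35721}{25} \approx 1428.8$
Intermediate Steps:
$Z{\left(r \right)} = \frac{1}{r^{2} - 6 r}$
$\left(Z{\left(p{\left(5,N{\left(0 \right)} \right)} \right)} - -38\right)^{2} = \left(\frac{1}{1 \left(-6 + 1\right)} - -38\right)^{2} = \left(1 \frac{1}{-5} + 38\right)^{2} = \left(1 \left(- \frac{1}{5}\right) + 38\right)^{2} = \left(- \frac{1}{5} + 38\right)^{2} = \left(\frac{189}{5}\right)^{2} = \frac{35721}{25}$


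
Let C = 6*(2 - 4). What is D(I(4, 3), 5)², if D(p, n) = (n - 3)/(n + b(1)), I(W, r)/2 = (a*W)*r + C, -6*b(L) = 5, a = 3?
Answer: 144/625 ≈ 0.23040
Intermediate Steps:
b(L) = -⅚ (b(L) = -⅙*5 = -⅚)
C = -12 (C = 6*(-2) = -12)
I(W, r) = -24 + 6*W*r (I(W, r) = 2*((3*W)*r - 12) = 2*(3*W*r - 12) = 2*(-12 + 3*W*r) = -24 + 6*W*r)
D(p, n) = (-3 + n)/(-⅚ + n) (D(p, n) = (n - 3)/(n - ⅚) = (-3 + n)/(-⅚ + n))
D(I(4, 3), 5)² = (6*(-3 + 5)/(-5 + 6*5))² = (6*2/(-5 + 30))² = (6*2/25)² = (6*(1/25)*2)² = (12/25)² = 144/625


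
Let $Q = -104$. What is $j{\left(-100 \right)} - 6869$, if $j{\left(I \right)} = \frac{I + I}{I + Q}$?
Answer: $- \frac{350269}{51} \approx -6868.0$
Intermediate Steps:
$j{\left(I \right)} = \frac{2 I}{-104 + I}$ ($j{\left(I \right)} = \frac{I + I}{I - 104} = \frac{2 I}{-104 + I}$)
$j{\left(-100 \right)} - 6869 = 2 \left(-100\right) \frac{1}{-104 - 100} - 6869 = 2 \left(-100\right) \frac{1}{-204} - 6869 = 2 \left(-100\right) \left(- \frac{1}{204}\right) - 6869 = \frac{50}{51} - 6869 = - \frac{350269}{51}$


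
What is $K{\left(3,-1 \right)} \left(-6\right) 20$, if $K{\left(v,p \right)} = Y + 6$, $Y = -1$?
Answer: $-600$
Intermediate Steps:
$K{\left(v,p \right)} = 5$ ($K{\left(v,p \right)} = -1 + 6 = 5$)
$K{\left(3,-1 \right)} \left(-6\right) 20 = 5 \left(-6\right) 20 = \left(-30\right) 20 = -600$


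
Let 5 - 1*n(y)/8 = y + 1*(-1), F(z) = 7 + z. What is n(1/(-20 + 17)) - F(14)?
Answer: 89/3 ≈ 29.667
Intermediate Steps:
n(y) = 48 - 8*y (n(y) = 40 - 8*(y + 1*(-1)) = 40 - 8*(y - 1) = 40 - 8*(-1 + y) = 40 + (8 - 8*y) = 48 - 8*y)
n(1/(-20 + 17)) - F(14) = (48 - 8/(-20 + 17)) - (7 + 14) = (48 - 8/(-3)) - 1*21 = (48 - 8*(-⅓)) - 21 = (48 + 8/3) - 21 = 152/3 - 21 = 89/3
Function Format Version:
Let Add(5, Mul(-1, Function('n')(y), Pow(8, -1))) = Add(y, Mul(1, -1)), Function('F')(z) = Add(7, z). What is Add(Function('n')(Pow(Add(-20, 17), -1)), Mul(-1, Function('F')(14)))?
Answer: Rational(89, 3) ≈ 29.667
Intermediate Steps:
Function('n')(y) = Add(48, Mul(-8, y)) (Function('n')(y) = Add(40, Mul(-8, Add(y, Mul(1, -1)))) = Add(40, Mul(-8, Add(y, -1))) = Add(40, Mul(-8, Add(-1, y))) = Add(40, Add(8, Mul(-8, y))) = Add(48, Mul(-8, y)))
Add(Function('n')(Pow(Add(-20, 17), -1)), Mul(-1, Function('F')(14))) = Add(Add(48, Mul(-8, Pow(Add(-20, 17), -1))), Mul(-1, Add(7, 14))) = Add(Add(48, Mul(-8, Pow(-3, -1))), Mul(-1, 21)) = Add(Add(48, Mul(-8, Rational(-1, 3))), -21) = Add(Add(48, Rational(8, 3)), -21) = Add(Rational(152, 3), -21) = Rational(89, 3)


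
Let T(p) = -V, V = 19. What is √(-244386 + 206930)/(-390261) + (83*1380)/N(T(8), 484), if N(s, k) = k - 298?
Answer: 19090/31 - 4*I*√2341/390261 ≈ 615.81 - 0.00049591*I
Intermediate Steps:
T(p) = -19 (T(p) = -1*19 = -19)
N(s, k) = -298 + k
√(-244386 + 206930)/(-390261) + (83*1380)/N(T(8), 484) = √(-244386 + 206930)/(-390261) + (83*1380)/(-298 + 484) = √(-37456)*(-1/390261) + 114540/186 = (4*I*√2341)*(-1/390261) + 114540*(1/186) = -4*I*√2341/390261 + 19090/31 = 19090/31 - 4*I*√2341/390261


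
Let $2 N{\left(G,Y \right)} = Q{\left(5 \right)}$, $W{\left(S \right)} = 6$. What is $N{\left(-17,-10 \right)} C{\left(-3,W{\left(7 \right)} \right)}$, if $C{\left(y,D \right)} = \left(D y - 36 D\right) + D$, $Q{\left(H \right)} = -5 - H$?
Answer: $1140$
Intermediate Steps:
$C{\left(y,D \right)} = - 35 D + D y$ ($C{\left(y,D \right)} = \left(- 36 D + D y\right) + D = - 35 D + D y$)
$N{\left(G,Y \right)} = -5$ ($N{\left(G,Y \right)} = \frac{-5 - 5}{2} = \frac{1}{2} \left(-10\right) = -5$)
$N{\left(-17,-10 \right)} C{\left(-3,W{\left(7 \right)} \right)} = - 5 \cdot 6 \left(-35 - 3\right) = - 5 \cdot 6 \left(-38\right) = \left(-5\right) \left(-228\right) = 1140$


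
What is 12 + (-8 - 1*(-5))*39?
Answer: -105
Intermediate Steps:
12 + (-8 - 1*(-5))*39 = 12 + (-8 + 5)*39 = 12 - 3*39 = 12 - 117 = -105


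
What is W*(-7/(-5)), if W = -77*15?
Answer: -1617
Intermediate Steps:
W = -1155
W*(-7/(-5)) = -(-8085)/(-5) = -(-8085)*(-1)/5 = -1155*7/5 = -1617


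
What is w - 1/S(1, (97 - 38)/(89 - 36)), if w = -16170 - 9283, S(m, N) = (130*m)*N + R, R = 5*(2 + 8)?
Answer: -262675013/10320 ≈ -25453.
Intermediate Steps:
R = 50 (R = 5*10 = 50)
S(m, N) = 50 + 130*N*m (S(m, N) = (130*m)*N + 50 = 130*N*m + 50 = 50 + 130*N*m)
w = -25453
w - 1/S(1, (97 - 38)/(89 - 36)) = -25453 - 1/(50 + 130*((97 - 38)/(89 - 36))*1) = -25453 - 1/(50 + 130*(59/53)*1) = -25453 - 1/(50 + 7670/53) = -25453 - 1/10320/53 = -25453 - 1*53/10320 = -25453 - 53/10320 = -262675013/10320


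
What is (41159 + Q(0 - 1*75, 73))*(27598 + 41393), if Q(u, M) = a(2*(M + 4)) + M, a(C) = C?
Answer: 2855261526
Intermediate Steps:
Q(u, M) = 8 + 3*M (Q(u, M) = 2*(M + 4) + M = 2*(4 + M) + M = (8 + 2*M) + M = 8 + 3*M)
(41159 + Q(0 - 1*75, 73))*(27598 + 41393) = (41159 + (8 + 3*73))*(27598 + 41393) = (41159 + (8 + 219))*68991 = (41159 + 227)*68991 = 41386*68991 = 2855261526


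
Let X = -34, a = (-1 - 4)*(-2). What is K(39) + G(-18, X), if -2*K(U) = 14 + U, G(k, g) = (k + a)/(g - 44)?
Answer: -2059/78 ≈ -26.397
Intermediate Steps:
a = 10 (a = -5*(-2) = 10)
G(k, g) = (10 + k)/(-44 + g) (G(k, g) = (k + 10)/(g - 44) = (10 + k)/(-44 + g))
K(U) = -7 - U/2 (K(U) = -(14 + U)/2 = -7 - U/2)
K(39) + G(-18, X) = (-7 - 1/2*39) + (10 - 18)/(-44 - 34) = (-7 - 39/2) - 8/(-78) = -53/2 - 1/78*(-8) = -53/2 + 4/39 = -2059/78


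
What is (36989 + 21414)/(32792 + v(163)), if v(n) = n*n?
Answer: 58403/59361 ≈ 0.98386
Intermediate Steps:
v(n) = n**2
(36989 + 21414)/(32792 + v(163)) = (36989 + 21414)/(32792 + 163**2) = 58403/(32792 + 26569) = 58403/59361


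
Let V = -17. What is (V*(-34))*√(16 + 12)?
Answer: 1156*√7 ≈ 3058.5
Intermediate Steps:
(V*(-34))*√(16 + 12) = (-17*(-34))*√(16 + 12) = 578*√28 = 578*(2*√7) = 1156*√7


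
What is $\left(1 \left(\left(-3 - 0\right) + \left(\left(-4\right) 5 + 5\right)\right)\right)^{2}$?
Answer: $324$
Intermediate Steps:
$\left(1 \left(\left(-3 - 0\right) + \left(\left(-4\right) 5 + 5\right)\right)\right)^{2} = \left(1 \left(\left(-3 + 0\right) + \left(-20 + 5\right)\right)\right)^{2} = \left(1 \left(-3 - 15\right)\right)^{2} = \left(1 \left(-18\right)\right)^{2} = \left(-18\right)^{2} = 324$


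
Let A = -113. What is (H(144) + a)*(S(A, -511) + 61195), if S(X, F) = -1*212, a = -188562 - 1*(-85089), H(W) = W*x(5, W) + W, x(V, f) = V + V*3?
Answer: -6125681367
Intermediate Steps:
x(V, f) = 4*V (x(V, f) = V + 3*V = 4*V)
H(W) = 21*W (H(W) = W*(4*5) + W = W*20 + W = 20*W + W = 21*W)
a = -103473 (a = -188562 + 85089 = -103473)
S(X, F) = -212
(H(144) + a)*(S(A, -511) + 61195) = (21*144 - 103473)*(-212 + 61195) = (3024 - 103473)*60983 = -100449*60983 = -6125681367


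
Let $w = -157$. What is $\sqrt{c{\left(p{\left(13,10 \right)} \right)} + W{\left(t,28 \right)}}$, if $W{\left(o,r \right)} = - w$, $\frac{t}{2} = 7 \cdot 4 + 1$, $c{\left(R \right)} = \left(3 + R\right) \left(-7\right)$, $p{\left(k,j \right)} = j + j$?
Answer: $2 i \approx 2.0 i$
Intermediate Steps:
$p{\left(k,j \right)} = 2 j$
$c{\left(R \right)} = -21 - 7 R$
$t = 58$ ($t = 2 \left(7 \cdot 4 + 1\right) = 2 \left(28 + 1\right) = 2 \cdot 29 = 58$)
$W{\left(o,r \right)} = 157$ ($W{\left(o,r \right)} = \left(-1\right) \left(-157\right) = 157$)
$\sqrt{c{\left(p{\left(13,10 \right)} \right)} + W{\left(t,28 \right)}} = \sqrt{\left(-21 - 7 \cdot 2 \cdot 10\right) + 157} = \sqrt{\left(-21 - 140\right) + 157} = \sqrt{-161 + 157} = \sqrt{-4} = 2 i$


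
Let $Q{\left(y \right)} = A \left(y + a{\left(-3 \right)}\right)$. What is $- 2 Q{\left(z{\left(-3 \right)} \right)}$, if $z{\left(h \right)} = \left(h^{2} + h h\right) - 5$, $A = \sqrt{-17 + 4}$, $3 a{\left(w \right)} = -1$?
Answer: $- \frac{76 i \sqrt{13}}{3} \approx - 91.341 i$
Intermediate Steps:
$a{\left(w \right)} = - \frac{1}{3}$ ($a{\left(w \right)} = \frac{1}{3} \left(-1\right) = - \frac{1}{3}$)
$A = i \sqrt{13}$ ($A = \sqrt{-13} = i \sqrt{13} \approx 3.6056 i$)
$z{\left(h \right)} = -5 + 2 h^{2}$ ($z{\left(h \right)} = \left(h^{2} + h^{2}\right) - 5 = 2 h^{2} - 5 = -5 + 2 h^{2}$)
$Q{\left(y \right)} = i \sqrt{13} \left(- \frac{1}{3} + y\right)$ ($Q{\left(y \right)} = i \sqrt{13} \left(y - \frac{1}{3}\right) = i \sqrt{13} \left(- \frac{1}{3} + y\right)$)
$- 2 Q{\left(z{\left(-3 \right)} \right)} = - 2 i \sqrt{13} \left(- \frac{1}{3} - \left(5 - 2 \left(-3\right)^{2}\right)\right) = - 2 i \sqrt{13} \left(- \frac{1}{3} + \left(-5 + 2 \cdot 9\right)\right) = - 2 i \sqrt{13} \left(- \frac{1}{3} + \left(-5 + 18\right)\right) = - 2 i \sqrt{13} \left(- \frac{1}{3} + 13\right) = - 2 i \sqrt{13} \cdot \frac{38}{3} = - 2 \frac{38 i \sqrt{13}}{3} = - \frac{76 i \sqrt{13}}{3}$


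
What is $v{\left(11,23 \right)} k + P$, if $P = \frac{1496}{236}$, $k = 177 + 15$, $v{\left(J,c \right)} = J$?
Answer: $\frac{124982}{59} \approx 2118.3$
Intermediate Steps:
$k = 192$
$P = \frac{374}{59}$ ($P = 1496 \cdot \frac{1}{236} = \frac{374}{59} \approx 6.339$)
$v{\left(11,23 \right)} k + P = 11 \cdot 192 + \frac{374}{59} = 2112 + \frac{374}{59} = \frac{124982}{59}$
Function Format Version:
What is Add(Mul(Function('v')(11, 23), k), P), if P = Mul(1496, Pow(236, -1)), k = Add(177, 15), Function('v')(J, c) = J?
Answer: Rational(124982, 59) ≈ 2118.3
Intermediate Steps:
k = 192
P = Rational(374, 59) (P = Mul(1496, Rational(1, 236)) = Rational(374, 59) ≈ 6.3390)
Add(Mul(Function('v')(11, 23), k), P) = Add(Mul(11, 192), Rational(374, 59)) = Add(2112, Rational(374, 59)) = Rational(124982, 59)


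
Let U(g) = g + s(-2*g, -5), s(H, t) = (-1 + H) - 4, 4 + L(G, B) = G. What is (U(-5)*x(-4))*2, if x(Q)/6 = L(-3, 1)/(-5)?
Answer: 0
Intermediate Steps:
L(G, B) = -4 + G
s(H, t) = -5 + H
U(g) = -5 - g (U(g) = g + (-5 - 2*g) = -5 - g)
x(Q) = 42/5 (x(Q) = 6*((-4 - 3)/(-5)) = 6*(-7*(-1/5)) = 6*(7/5) = 42/5)
(U(-5)*x(-4))*2 = ((-5 - 1*(-5))*(42/5))*2 = ((-5 + 5)*(42/5))*2 = (0*(42/5))*2 = 0*2 = 0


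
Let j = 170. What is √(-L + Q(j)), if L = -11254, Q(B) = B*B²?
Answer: √4924254 ≈ 2219.1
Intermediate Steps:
Q(B) = B³
√(-L + Q(j)) = √(-1*(-11254) + 170³) = √(11254 + 4913000) = √4924254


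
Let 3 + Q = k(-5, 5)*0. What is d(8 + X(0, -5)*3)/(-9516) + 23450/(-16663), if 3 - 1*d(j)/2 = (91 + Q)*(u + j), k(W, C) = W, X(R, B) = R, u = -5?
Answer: -35742019/26427518 ≈ -1.3525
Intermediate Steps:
Q = -3 (Q = -3 - 5*0 = -3 + 0 = -3)
d(j) = 886 - 176*j (d(j) = 6 - 2*(91 - 3)*(-5 + j) = 6 - 176*(-5 + j) = 6 - 2*(-440 + 88*j) = 6 + (880 - 176*j) = 886 - 176*j)
d(8 + X(0, -5)*3)/(-9516) + 23450/(-16663) = (886 - 176*(8 + 0*3))/(-9516) + 23450/(-16663) = (886 - 176*(8 + 0))*(-1/9516) + 23450*(-1/16663) = (886 - 176*8)*(-1/9516) - 23450/16663 = (886 - 1408)*(-1/9516) - 23450/16663 = -522*(-1/9516) - 23450/16663 = 87/1586 - 23450/16663 = -35742019/26427518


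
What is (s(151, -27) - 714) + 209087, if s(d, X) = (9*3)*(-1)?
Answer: 208346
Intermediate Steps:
s(d, X) = -27 (s(d, X) = 27*(-1) = -27)
(s(151, -27) - 714) + 209087 = (-27 - 714) + 209087 = -741 + 209087 = 208346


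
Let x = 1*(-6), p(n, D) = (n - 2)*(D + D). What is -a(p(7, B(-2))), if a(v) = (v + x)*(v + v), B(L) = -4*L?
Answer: -11840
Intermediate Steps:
p(n, D) = 2*D*(-2 + n) (p(n, D) = (-2 + n)*(2*D) = 2*D*(-2 + n))
x = -6
a(v) = 2*v*(-6 + v) (a(v) = (v - 6)*(v + v) = (-6 + v)*(2*v) = 2*v*(-6 + v))
-a(p(7, B(-2))) = -2*2*(-4*(-2))*(-2 + 7)*(-6 + 2*(-4*(-2))*(-2 + 7)) = -2*2*8*5*(-6 + 2*8*5) = -2*80*(-6 + 80) = -2*80*74 = -1*11840 = -11840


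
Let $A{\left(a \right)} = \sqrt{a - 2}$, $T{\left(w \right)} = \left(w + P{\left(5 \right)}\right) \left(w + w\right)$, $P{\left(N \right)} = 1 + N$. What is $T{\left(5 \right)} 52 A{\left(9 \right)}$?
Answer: $5720 \sqrt{7} \approx 15134.0$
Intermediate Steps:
$T{\left(w \right)} = 2 w \left(6 + w\right)$ ($T{\left(w \right)} = \left(w + \left(1 + 5\right)\right) \left(w + w\right) = \left(w + 6\right) 2 w = \left(6 + w\right) 2 w = 2 w \left(6 + w\right)$)
$A{\left(a \right)} = \sqrt{-2 + a}$
$T{\left(5 \right)} 52 A{\left(9 \right)} = 2 \cdot 5 \left(6 + 5\right) 52 \sqrt{-2 + 9} = 2 \cdot 5 \cdot 11 \cdot 52 \sqrt{7} = 110 \cdot 52 \sqrt{7} = 5720 \sqrt{7}$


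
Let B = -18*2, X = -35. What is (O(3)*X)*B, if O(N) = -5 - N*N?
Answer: -17640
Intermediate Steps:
B = -36
O(N) = -5 - N²
(O(3)*X)*B = ((-5 - 1*3²)*(-35))*(-36) = ((-5 - 1*9)*(-35))*(-36) = ((-5 - 9)*(-35))*(-36) = -14*(-35)*(-36) = 490*(-36) = -17640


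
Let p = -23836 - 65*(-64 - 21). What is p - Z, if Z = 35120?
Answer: -53431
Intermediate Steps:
p = -18311 (p = -23836 - 65*(-85) = -23836 + 5525 = -18311)
p - Z = -18311 - 1*35120 = -18311 - 35120 = -53431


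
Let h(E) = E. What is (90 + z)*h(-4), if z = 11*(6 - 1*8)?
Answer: -272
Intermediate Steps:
z = -22 (z = 11*(6 - 8) = 11*(-2) = -22)
(90 + z)*h(-4) = (90 - 22)*(-4) = 68*(-4) = -272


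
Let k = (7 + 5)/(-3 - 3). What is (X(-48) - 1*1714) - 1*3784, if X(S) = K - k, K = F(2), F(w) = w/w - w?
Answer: -5497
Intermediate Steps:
F(w) = 1 - w
K = -1 (K = 1 - 1*2 = 1 - 2 = -1)
k = -2 (k = 12/(-6) = 12*(-⅙) = -2)
X(S) = 1 (X(S) = -1 - 1*(-2) = -1 + 2 = 1)
(X(-48) - 1*1714) - 1*3784 = (1 - 1*1714) - 1*3784 = (1 - 1714) - 3784 = -1713 - 3784 = -5497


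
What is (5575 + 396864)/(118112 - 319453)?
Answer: -402439/201341 ≈ -1.9988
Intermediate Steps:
(5575 + 396864)/(118112 - 319453) = 402439/(-201341) = 402439*(-1/201341) = -402439/201341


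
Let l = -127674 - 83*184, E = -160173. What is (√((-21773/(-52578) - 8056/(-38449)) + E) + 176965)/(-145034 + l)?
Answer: -35393/57596 - I*√72731631814747654100938/194057388968520 ≈ -0.6145 - 0.0013897*I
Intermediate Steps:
l = -142946 (l = -127674 - 15272 = -142946)
(√((-21773/(-52578) - 8056/(-38449)) + E) + 176965)/(-145034 + l) = (√((-21773/(-52578) - 8056/(-38449)) - 160173) + 176965)/(-145034 - 142946) = (√((-21773*(-1/52578) - 8056*(-1/38449)) - 160173) + 176965)/(-287980) = (√((21773/52578 + 8056/38449) - 160173) + 176965)*(-1/287980) = (√(1260718445/2021571522 - 160173) + 176965)*(-1/287980) = (√(-323799914674861/2021571522) + 176965)*(-1/287980) = (I*√72731631814747654100938/673857174 + 176965)*(-1/287980) = (176965 + I*√72731631814747654100938/673857174)*(-1/287980) = -35393/57596 - I*√72731631814747654100938/194057388968520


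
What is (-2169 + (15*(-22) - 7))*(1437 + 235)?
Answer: -4190032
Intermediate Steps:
(-2169 + (15*(-22) - 7))*(1437 + 235) = (-2169 + (-330 - 7))*1672 = (-2169 - 337)*1672 = -2506*1672 = -4190032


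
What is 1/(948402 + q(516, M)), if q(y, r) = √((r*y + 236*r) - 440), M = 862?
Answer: 17563/16656772330 - √17994/149910950970 ≈ 1.0535e-6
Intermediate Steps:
q(y, r) = √(-440 + 236*r + r*y) (q(y, r) = √((236*r + r*y) - 440) = √(-440 + 236*r + r*y))
1/(948402 + q(516, M)) = 1/(948402 + √(-440 + 236*862 + 862*516)) = 1/(948402 + √(-440 + 203432 + 444792)) = 1/(948402 + √647784) = 1/(948402 + 6*√17994)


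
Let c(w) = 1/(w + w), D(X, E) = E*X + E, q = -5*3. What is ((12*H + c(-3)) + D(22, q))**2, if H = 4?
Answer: 3179089/36 ≈ 88308.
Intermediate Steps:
q = -15
D(X, E) = E + E*X
c(w) = 1/(2*w)
((12*H + c(-3)) + D(22, q))**2 = ((12*4 + (1/2)/(-3)) - 15*(1 + 22))**2 = ((48 + (1/2)*(-1/3)) - 15*23)**2 = ((48 - 1/6) - 345)**2 = (287/6 - 345)**2 = (-1783/6)**2 = 3179089/36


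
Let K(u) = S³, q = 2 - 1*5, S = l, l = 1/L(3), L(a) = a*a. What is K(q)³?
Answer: 1/387420489 ≈ 2.5812e-9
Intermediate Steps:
L(a) = a²
l = ⅑ (l = 1/(3²) = 1/9 = ⅑ ≈ 0.11111)
S = ⅑ ≈ 0.11111
q = -3 (q = 2 - 5 = -3)
K(u) = 1/729 (K(u) = (⅑)³ = 1/729)
K(q)³ = (1/729)³ = 1/387420489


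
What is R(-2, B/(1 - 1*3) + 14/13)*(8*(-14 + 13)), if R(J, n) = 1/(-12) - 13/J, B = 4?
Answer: -154/3 ≈ -51.333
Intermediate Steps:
R(J, n) = -1/12 - 13/J (R(J, n) = 1*(-1/12) - 13/J = -1/12 - 13/J)
R(-2, B/(1 - 1*3) + 14/13)*(8*(-14 + 13)) = ((1/12)*(-156 - 1*(-2))/(-2))*(8*(-14 + 13)) = ((1/12)*(-½)*(-156 + 2))*(8*(-1)) = ((1/12)*(-½)*(-154))*(-8) = (77/12)*(-8) = -154/3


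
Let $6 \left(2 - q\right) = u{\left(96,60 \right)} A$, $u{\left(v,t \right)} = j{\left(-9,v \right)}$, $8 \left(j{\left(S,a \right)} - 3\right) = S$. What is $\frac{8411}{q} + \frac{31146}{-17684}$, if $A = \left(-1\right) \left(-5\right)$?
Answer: $\frac{1189811981}{61894} \approx 19223.0$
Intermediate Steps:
$j{\left(S,a \right)} = 3 + \frac{S}{8}$
$u{\left(v,t \right)} = \frac{15}{8}$ ($u{\left(v,t \right)} = 3 + \frac{1}{8} \left(-9\right) = 3 - \frac{9}{8} = \frac{15}{8}$)
$A = 5$
$q = \frac{7}{16}$ ($q = 2 - \frac{\frac{15}{8} \cdot 5}{6} = 2 - \frac{25}{16} = \frac{7}{16} \approx 0.4375$)
$\frac{8411}{q} + \frac{31146}{-17684} = \frac{8411}{\frac{7}{16}} + \frac{31146}{-17684} = 8411 \cdot \frac{16}{7} + 31146 \left(- \frac{1}{17684}\right) = \frac{134576}{7} - \frac{15573}{8842} = \frac{1189811981}{61894}$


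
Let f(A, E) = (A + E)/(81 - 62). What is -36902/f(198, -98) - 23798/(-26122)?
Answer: -4578186759/653050 ≈ -7010.5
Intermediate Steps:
f(A, E) = A/19 + E/19 (f(A, E) = (A + E)/19 = (A + E)*(1/19) = A/19 + E/19)
-36902/f(198, -98) - 23798/(-26122) = -36902/((1/19)*198 + (1/19)*(-98)) - 23798/(-26122) = -36902/(198/19 - 98/19) - 23798*(-1/26122) = -36902/100/19 + 11899/13061 = -36902*19/100 + 11899/13061 = -350569/50 + 11899/13061 = -4578186759/653050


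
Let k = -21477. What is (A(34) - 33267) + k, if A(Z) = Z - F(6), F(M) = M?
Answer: -54716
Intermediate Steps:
A(Z) = -6 + Z (A(Z) = Z - 1*6 = Z - 6 = -6 + Z)
(A(34) - 33267) + k = ((-6 + 34) - 33267) - 21477 = (28 - 33267) - 21477 = -33239 - 21477 = -54716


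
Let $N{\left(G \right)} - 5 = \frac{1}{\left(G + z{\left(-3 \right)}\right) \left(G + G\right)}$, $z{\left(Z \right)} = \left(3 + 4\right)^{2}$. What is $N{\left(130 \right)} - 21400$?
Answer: $- \frac{995723299}{46540} \approx -21395.0$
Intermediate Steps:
$z{\left(Z \right)} = 49$ ($z{\left(Z \right)} = 7^{2} = 49$)
$N{\left(G \right)} = 5 + \frac{1}{2 G \left(49 + G\right)}$ ($N{\left(G \right)} = 5 + \frac{1}{\left(G + 49\right) \left(G + G\right)} = 5 + \frac{1}{\left(49 + G\right) 2 G} = 5 + \frac{1}{2 G \left(49 + G\right)}$)
$N{\left(130 \right)} - 21400 = \frac{1 + 10 \cdot 130^{2} + 490 \cdot 130}{2 \cdot 130 \left(49 + 130\right)} - 21400 = \frac{1}{2} \cdot \frac{1}{130} \cdot \frac{1}{179} \left(1 + 10 \cdot 16900 + 63700\right) - 21400 = \frac{1}{2} \cdot \frac{1}{130} \cdot \frac{1}{179} \left(1 + 169000 + 63700\right) - 21400 = \frac{1}{2} \cdot \frac{1}{130} \cdot \frac{1}{179} \cdot 232701 - 21400 = \frac{232701}{46540} - 21400 = - \frac{995723299}{46540}$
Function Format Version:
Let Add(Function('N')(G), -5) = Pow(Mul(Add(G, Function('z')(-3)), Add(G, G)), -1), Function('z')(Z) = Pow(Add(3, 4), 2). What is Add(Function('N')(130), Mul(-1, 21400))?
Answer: Rational(-995723299, 46540) ≈ -21395.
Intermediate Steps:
Function('z')(Z) = 49 (Function('z')(Z) = Pow(7, 2) = 49)
Function('N')(G) = Add(5, Mul(Rational(1, 2), Pow(G, -1), Pow(Add(49, G), -1))) (Function('N')(G) = Add(5, Pow(Mul(Add(G, 49), Add(G, G)), -1)) = Add(5, Pow(Mul(Add(49, G), Mul(2, G)), -1)) = Add(5, Pow(Mul(2, G, Add(49, G)), -1)) = Add(5, Mul(Rational(1, 2), Pow(G, -1), Pow(Add(49, G), -1))))
Add(Function('N')(130), Mul(-1, 21400)) = Add(Mul(Rational(1, 2), Pow(130, -1), Pow(Add(49, 130), -1), Add(1, Mul(10, Pow(130, 2)), Mul(490, 130))), Mul(-1, 21400)) = Add(Mul(Rational(1, 2), Rational(1, 130), Pow(179, -1), Add(1, Mul(10, 16900), 63700)), -21400) = Add(Mul(Rational(1, 2), Rational(1, 130), Rational(1, 179), Add(1, 169000, 63700)), -21400) = Add(Mul(Rational(1, 2), Rational(1, 130), Rational(1, 179), 232701), -21400) = Add(Rational(232701, 46540), -21400) = Rational(-995723299, 46540)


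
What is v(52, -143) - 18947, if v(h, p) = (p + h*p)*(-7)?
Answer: 34106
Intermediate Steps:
v(h, p) = -7*p - 7*h*p
v(52, -143) - 18947 = -7*(-143)*(1 + 52) - 18947 = -7*(-143)*53 - 18947 = 53053 - 18947 = 34106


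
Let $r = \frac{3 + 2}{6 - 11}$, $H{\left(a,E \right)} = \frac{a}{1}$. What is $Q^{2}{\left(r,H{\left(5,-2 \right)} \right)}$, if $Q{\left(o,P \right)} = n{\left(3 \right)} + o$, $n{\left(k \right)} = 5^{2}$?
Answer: $576$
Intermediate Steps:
$H{\left(a,E \right)} = a$ ($H{\left(a,E \right)} = a 1 = a$)
$r = -1$ ($r = \frac{5}{-5} = 5 \left(- \frac{1}{5}\right) = -1$)
$n{\left(k \right)} = 25$
$Q{\left(o,P \right)} = 25 + o$
$Q^{2}{\left(r,H{\left(5,-2 \right)} \right)} = \left(25 - 1\right)^{2} = 24^{2} = 576$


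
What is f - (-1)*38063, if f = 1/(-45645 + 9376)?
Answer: 1380506946/36269 ≈ 38063.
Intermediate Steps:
f = -1/36269 (f = 1/(-36269) = -1/36269 ≈ -2.7572e-5)
f - (-1)*38063 = -1/36269 - (-1)*38063 = -1/36269 - 1*(-38063) = -1/36269 + 38063 = 1380506946/36269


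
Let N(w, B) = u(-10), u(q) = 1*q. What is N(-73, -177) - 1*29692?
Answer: -29702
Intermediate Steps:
u(q) = q
N(w, B) = -10
N(-73, -177) - 1*29692 = -10 - 1*29692 = -10 - 29692 = -29702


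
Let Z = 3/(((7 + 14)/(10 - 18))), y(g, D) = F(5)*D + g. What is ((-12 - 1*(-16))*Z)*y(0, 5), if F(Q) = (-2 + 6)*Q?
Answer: -3200/7 ≈ -457.14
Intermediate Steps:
F(Q) = 4*Q
y(g, D) = g + 20*D (y(g, D) = (4*5)*D + g = 20*D + g = g + 20*D)
Z = -8/7 (Z = 3/((21/(-8))) = 3/((21*(-1/8))) = 3/(-21/8) = 3*(-8/21) = -8/7 ≈ -1.1429)
((-12 - 1*(-16))*Z)*y(0, 5) = ((-12 - 1*(-16))*(-8/7))*(0 + 20*5) = ((-12 + 16)*(-8/7))*(0 + 100) = (4*(-8/7))*100 = -32/7*100 = -3200/7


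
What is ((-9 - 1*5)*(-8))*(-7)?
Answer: -784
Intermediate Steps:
((-9 - 1*5)*(-8))*(-7) = ((-9 - 5)*(-8))*(-7) = -14*(-8)*(-7) = 112*(-7) = -784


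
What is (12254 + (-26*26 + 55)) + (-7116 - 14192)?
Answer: -9675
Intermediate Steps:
(12254 + (-26*26 + 55)) + (-7116 - 14192) = (12254 + (-676 + 55)) - 21308 = (12254 - 621) - 21308 = 11633 - 21308 = -9675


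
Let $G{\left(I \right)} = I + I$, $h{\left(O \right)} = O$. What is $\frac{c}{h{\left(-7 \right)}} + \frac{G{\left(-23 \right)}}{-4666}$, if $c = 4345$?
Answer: $- \frac{10136724}{16331} \approx -620.7$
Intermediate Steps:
$G{\left(I \right)} = 2 I$
$\frac{c}{h{\left(-7 \right)}} + \frac{G{\left(-23 \right)}}{-4666} = \frac{4345}{-7} + \frac{2 \left(-23\right)}{-4666} = 4345 \left(- \frac{1}{7}\right) - - \frac{23}{2333} = - \frac{4345}{7} + \frac{23}{2333} = - \frac{10136724}{16331}$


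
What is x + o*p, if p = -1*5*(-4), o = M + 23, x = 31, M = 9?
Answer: 671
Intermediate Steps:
o = 32 (o = 9 + 23 = 32)
p = 20 (p = -5*(-4) = 20)
x + o*p = 31 + 32*20 = 31 + 640 = 671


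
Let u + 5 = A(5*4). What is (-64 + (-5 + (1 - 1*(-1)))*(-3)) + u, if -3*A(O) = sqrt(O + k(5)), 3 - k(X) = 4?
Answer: -60 - sqrt(19)/3 ≈ -61.453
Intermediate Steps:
k(X) = -1 (k(X) = 3 - 1*4 = 3 - 4 = -1)
A(O) = -sqrt(-1 + O)/3 (A(O) = -sqrt(O - 1)/3 = -sqrt(-1 + O)/3)
u = -5 - sqrt(19)/3 (u = -5 - sqrt(-1 + 5*4)/3 = -5 - sqrt(-1 + 20)/3 = -5 - sqrt(19)/3 ≈ -6.4530)
(-64 + (-5 + (1 - 1*(-1)))*(-3)) + u = (-64 + (-5 + (1 - 1*(-1)))*(-3)) + (-5 - sqrt(19)/3) = (-64 + (-5 + (1 + 1))*(-3)) + (-5 - sqrt(19)/3) = (-64 + (-5 + 2)*(-3)) + (-5 - sqrt(19)/3) = (-64 - 3*(-3)) + (-5 - sqrt(19)/3) = (-64 + 9) + (-5 - sqrt(19)/3) = -55 + (-5 - sqrt(19)/3) = -60 - sqrt(19)/3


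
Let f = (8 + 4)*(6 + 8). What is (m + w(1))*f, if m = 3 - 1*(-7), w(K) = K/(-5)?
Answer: 8232/5 ≈ 1646.4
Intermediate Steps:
w(K) = -K/5 (w(K) = K*(-⅕) = -K/5)
f = 168 (f = 12*14 = 168)
m = 10 (m = 3 + 7 = 10)
(m + w(1))*f = (10 - ⅕*1)*168 = (10 - ⅕)*168 = (49/5)*168 = 8232/5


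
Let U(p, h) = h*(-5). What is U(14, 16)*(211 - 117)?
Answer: -7520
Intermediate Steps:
U(p, h) = -5*h
U(14, 16)*(211 - 117) = (-5*16)*(211 - 117) = -80*94 = -7520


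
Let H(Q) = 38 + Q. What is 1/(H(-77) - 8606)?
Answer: -1/8645 ≈ -0.00011567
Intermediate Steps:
1/(H(-77) - 8606) = 1/((38 - 77) - 8606) = 1/(-39 - 8606) = 1/(-8645) = -1/8645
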